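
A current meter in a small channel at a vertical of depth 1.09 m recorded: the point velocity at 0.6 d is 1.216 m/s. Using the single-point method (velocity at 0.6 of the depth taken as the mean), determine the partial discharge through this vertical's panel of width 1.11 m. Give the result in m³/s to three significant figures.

1.47 m³/s

v̄ = v₀.₆ = 1.216 m/s
q = v̄ × d × w = 1.216 × 1.09 × 1.11 = 1.471 m³/s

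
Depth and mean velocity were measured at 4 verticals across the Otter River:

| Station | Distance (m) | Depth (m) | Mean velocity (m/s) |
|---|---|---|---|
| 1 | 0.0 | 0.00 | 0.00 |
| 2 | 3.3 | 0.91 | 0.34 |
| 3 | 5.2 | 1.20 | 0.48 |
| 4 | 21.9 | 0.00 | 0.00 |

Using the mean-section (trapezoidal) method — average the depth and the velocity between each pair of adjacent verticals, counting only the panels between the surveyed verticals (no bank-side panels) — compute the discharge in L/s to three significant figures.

3480 L/s

Panel 1-2: Δb = 3.3 m, d̄ = (0.00+0.91)/2 = 0.455, v̄ = (0.00+0.34)/2 = 0.17 → q = 3.3×0.455×0.17 = 0.2553 m³/s
Panel 2-3: Δb = 1.9 m, d̄ = (0.91+1.20)/2 = 1.055, v̄ = (0.34+0.48)/2 = 0.41 → q = 1.9×1.055×0.41 = 0.8218 m³/s
Panel 3-4: Δb = 16.7 m, d̄ = (1.20+0.00)/2 = 0.6, v̄ = (0.48+0.00)/2 = 0.24 → q = 16.7×0.6×0.24 = 2.405 m³/s
Q = Σ q = 3.482 m³/s
= 3.482 × 1000 = 3482 L/s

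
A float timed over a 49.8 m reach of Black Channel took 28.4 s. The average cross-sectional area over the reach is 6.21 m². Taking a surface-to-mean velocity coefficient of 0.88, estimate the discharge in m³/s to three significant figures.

v_surface = L / t̄ = 49.8 / 28.4 = 1.754 m/s
v_mean = 0.88 × 1.754 = 1.543 m/s
Q = A × v_mean = 6.21 × 1.543 = 9.583 m³/s

9.58 m³/s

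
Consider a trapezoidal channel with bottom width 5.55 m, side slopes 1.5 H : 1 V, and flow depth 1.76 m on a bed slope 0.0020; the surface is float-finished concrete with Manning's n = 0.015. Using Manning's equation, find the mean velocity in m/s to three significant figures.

3.39 m/s

A = (b + z·y)·y = (5.55 + 1.5×1.76)×1.76 = 14.41 m²
P = b + 2y√(1+z²) = 5.55 + 2×1.76×√(1+1.5²) = 11.90 m
R = A/P = 14.41/11.90 = 1.212 m
Q = (1/n)·A·R^(2/3)·S^(1/2) = (1/0.015) × 14.41 × 1.212^(2/3) × 0.0020^(1/2) = 48.85 m³/s
V = Q/A = 48.85/14.41 = 3.389 m/s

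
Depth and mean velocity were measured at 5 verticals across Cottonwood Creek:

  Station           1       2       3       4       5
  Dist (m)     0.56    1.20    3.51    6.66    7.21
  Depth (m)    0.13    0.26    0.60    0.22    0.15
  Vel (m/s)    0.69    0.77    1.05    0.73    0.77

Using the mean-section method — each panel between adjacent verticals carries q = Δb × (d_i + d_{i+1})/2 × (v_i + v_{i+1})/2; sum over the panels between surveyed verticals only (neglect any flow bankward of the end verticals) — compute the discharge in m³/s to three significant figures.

Panel 1-2: Δb = 0.64 m, d̄ = (0.13+0.26)/2 = 0.195, v̄ = (0.69+0.77)/2 = 0.73 → q = 0.64×0.195×0.73 = 0.09110 m³/s
Panel 2-3: Δb = 2.31 m, d̄ = (0.26+0.60)/2 = 0.43, v̄ = (0.77+1.05)/2 = 0.91 → q = 2.31×0.43×0.91 = 0.9039 m³/s
Panel 3-4: Δb = 3.15 m, d̄ = (0.60+0.22)/2 = 0.41, v̄ = (1.05+0.73)/2 = 0.89 → q = 3.15×0.41×0.89 = 1.149 m³/s
Panel 4-5: Δb = 0.55 m, d̄ = (0.22+0.15)/2 = 0.185, v̄ = (0.73+0.77)/2 = 0.75 → q = 0.55×0.185×0.75 = 0.07631 m³/s
Q = Σ q = 2.221 m³/s

2.22 m³/s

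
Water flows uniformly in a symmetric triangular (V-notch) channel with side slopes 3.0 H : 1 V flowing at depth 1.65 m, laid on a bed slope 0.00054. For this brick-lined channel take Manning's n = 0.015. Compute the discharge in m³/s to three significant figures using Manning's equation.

10.7 m³/s

A = z·y² = 3.0×1.65² = 8.168 m²
P = 2y√(1+z²) = 2×1.65×√(1+3.0²) = 10.44 m
R = A/P = 8.168/10.44 = 0.7827 m
Q = (1/n)·A·R^(2/3)·S^(1/2) = (1/0.015) × 8.168 × 0.7827^(2/3) × 0.00054^(1/2) = 10.75 m³/s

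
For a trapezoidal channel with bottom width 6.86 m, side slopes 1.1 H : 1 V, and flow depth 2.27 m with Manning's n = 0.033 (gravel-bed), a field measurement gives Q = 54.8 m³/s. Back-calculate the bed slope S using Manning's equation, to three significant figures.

0.00400

A = (b + z·y)·y = (6.86 + 1.1×2.27)×2.27 = 21.24 m²
P = b + 2y√(1+z²) = 6.86 + 2×2.27×√(1+1.1²) = 13.61 m
R = A/P = 21.24/13.61 = 1.561 m
S = (Q·n / (1·A·R^(2/3)))² = (54.8×0.033 / (1×21.24×1.346))² = 0.004004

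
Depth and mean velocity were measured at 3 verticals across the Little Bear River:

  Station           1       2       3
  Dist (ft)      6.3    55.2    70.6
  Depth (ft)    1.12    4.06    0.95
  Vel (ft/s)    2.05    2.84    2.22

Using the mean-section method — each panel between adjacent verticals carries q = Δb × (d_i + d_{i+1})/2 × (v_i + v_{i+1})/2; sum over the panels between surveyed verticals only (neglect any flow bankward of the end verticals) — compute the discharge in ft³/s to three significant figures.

407 ft³/s

Panel 1-2: Δb = 48.9 ft, d̄ = (1.12+4.06)/2 = 2.59, v̄ = (2.05+2.84)/2 = 2.445 → q = 48.9×2.59×2.445 = 309.7 ft³/s
Panel 2-3: Δb = 15.4 ft, d̄ = (4.06+0.95)/2 = 2.505, v̄ = (2.84+2.22)/2 = 2.53 → q = 15.4×2.505×2.53 = 97.60 ft³/s
Q = Σ q = 407.3 ft³/s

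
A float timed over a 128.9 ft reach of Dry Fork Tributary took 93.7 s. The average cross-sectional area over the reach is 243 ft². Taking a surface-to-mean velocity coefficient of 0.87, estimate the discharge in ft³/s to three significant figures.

v_surface = L / t̄ = 128.9 / 93.7 = 1.376 ft/s
v_mean = 0.87 × 1.376 = 1.197 ft/s
Q = A × v_mean = 243 × 1.197 = 290.8 ft³/s

291 ft³/s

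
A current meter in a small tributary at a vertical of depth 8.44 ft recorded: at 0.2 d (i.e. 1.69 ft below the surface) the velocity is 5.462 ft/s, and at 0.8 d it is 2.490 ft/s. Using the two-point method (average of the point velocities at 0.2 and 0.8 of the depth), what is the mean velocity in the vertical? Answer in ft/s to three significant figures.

3.98 ft/s

v̄ = (5.462 + 2.490) / 2 = 3.976 ft/s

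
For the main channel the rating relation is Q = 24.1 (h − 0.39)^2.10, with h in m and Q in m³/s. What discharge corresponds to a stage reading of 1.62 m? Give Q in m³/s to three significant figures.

Q = 24.1 × (1.62 − 0.39)^2.10 = 24.1 × 1.23^2.10 = 37.22 m³/s

37.2 m³/s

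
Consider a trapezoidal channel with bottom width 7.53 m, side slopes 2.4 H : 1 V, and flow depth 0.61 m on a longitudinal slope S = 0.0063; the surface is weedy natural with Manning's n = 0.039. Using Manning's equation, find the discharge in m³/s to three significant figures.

7.15 m³/s

A = (b + z·y)·y = (7.53 + 2.4×0.61)×0.61 = 5.486 m²
P = b + 2y√(1+z²) = 7.53 + 2×0.61×√(1+2.4²) = 10.70 m
R = A/P = 5.486/10.70 = 0.5126 m
Q = (1/n)·A·R^(2/3)·S^(1/2) = (1/0.039) × 5.486 × 0.5126^(2/3) × 0.0063^(1/2) = 7.152 m³/s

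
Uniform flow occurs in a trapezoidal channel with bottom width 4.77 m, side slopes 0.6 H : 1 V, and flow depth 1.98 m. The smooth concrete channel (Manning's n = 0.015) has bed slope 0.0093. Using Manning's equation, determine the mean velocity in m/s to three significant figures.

7.49 m/s

A = (b + z·y)·y = (4.77 + 0.6×1.98)×1.98 = 11.80 m²
P = b + 2y√(1+z²) = 4.77 + 2×1.98×√(1+0.6²) = 9.388 m
R = A/P = 11.80/9.388 = 1.257 m
Q = (1/n)·A·R^(2/3)·S^(1/2) = (1/0.015) × 11.80 × 1.257^(2/3) × 0.0093^(1/2) = 88.32 m³/s
V = Q/A = 88.32/11.80 = 7.486 m/s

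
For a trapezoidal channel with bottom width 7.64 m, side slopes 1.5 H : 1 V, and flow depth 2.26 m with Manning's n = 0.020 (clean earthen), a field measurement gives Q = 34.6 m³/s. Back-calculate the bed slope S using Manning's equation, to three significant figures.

A = (b + z·y)·y = (7.64 + 1.5×2.26)×2.26 = 24.93 m²
P = b + 2y√(1+z²) = 7.64 + 2×2.26×√(1+1.5²) = 15.79 m
R = A/P = 24.93/15.79 = 1.579 m
S = (Q·n / (1·A·R^(2/3)))² = (34.6×0.020 / (1×24.93×1.356))² = 0.0004192

0.000419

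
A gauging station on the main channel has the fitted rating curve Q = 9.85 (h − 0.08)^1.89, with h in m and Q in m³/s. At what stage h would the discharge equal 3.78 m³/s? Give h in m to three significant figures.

h − h₀ = (Q/C)^(1/b) = (3.78/9.85)^(1/1.89) = 0.6025 m
h = 0.08 + 0.6025 = 0.6825 m

0.682 m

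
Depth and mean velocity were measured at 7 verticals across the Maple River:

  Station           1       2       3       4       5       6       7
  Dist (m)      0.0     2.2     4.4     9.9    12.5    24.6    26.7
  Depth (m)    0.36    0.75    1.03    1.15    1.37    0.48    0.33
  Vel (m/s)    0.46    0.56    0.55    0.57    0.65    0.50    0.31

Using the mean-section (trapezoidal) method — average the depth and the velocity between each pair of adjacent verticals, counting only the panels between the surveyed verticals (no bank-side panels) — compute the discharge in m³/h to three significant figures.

49800 m³/h

Panel 1-2: Δb = 2.2 m, d̄ = (0.36+0.75)/2 = 0.555, v̄ = (0.46+0.56)/2 = 0.51 → q = 2.2×0.555×0.51 = 0.6227 m³/s
Panel 2-3: Δb = 2.2 m, d̄ = (0.75+1.03)/2 = 0.89, v̄ = (0.56+0.55)/2 = 0.555 → q = 2.2×0.89×0.555 = 1.087 m³/s
Panel 3-4: Δb = 5.5 m, d̄ = (1.03+1.15)/2 = 1.09, v̄ = (0.55+0.57)/2 = 0.56 → q = 5.5×1.09×0.56 = 3.357 m³/s
Panel 4-5: Δb = 2.6 m, d̄ = (1.15+1.37)/2 = 1.26, v̄ = (0.57+0.65)/2 = 0.61 → q = 2.6×1.26×0.61 = 1.998 m³/s
Panel 5-6: Δb = 12.1 m, d̄ = (1.37+0.48)/2 = 0.925, v̄ = (0.65+0.50)/2 = 0.575 → q = 12.1×0.925×0.575 = 6.436 m³/s
Panel 6-7: Δb = 2.1 m, d̄ = (0.48+0.33)/2 = 0.405, v̄ = (0.50+0.31)/2 = 0.405 → q = 2.1×0.405×0.405 = 0.3445 m³/s
Q = Σ q = 13.85 m³/s
= 13.85 × 3600 = 49840 m³/h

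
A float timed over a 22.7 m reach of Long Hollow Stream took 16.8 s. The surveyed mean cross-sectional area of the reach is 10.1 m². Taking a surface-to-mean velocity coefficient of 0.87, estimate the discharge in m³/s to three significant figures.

v_surface = L / t̄ = 22.7 / 16.8 = 1.351 m/s
v_mean = 0.87 × 1.351 = 1.176 m/s
Q = A × v_mean = 10.1 × 1.176 = 11.87 m³/s

11.9 m³/s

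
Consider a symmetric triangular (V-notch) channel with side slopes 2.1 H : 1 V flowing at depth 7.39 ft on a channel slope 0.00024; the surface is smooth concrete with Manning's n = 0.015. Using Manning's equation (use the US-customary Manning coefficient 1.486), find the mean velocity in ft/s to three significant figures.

A = z·y² = 2.1×7.39² = 114.7 ft²
P = 2y√(1+z²) = 2×7.39×√(1+2.1²) = 34.38 ft
R = A/P = 114.7/34.38 = 3.336 ft
Q = (1.486/n)·A·R^(2/3)·S^(1/2) = (1.486/0.015) × 114.7 × 3.336^(2/3) × 0.00024^(1/2) = 393.0 ft³/s
V = Q/A = 393.0/114.7 = 3.427 ft/s

3.43 ft/s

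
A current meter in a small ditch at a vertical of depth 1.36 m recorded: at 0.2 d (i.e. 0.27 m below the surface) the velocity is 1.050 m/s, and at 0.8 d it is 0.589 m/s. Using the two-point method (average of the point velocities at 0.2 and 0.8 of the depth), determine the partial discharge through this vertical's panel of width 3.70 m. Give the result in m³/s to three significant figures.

v̄ = (1.050 + 0.589) / 2 = 0.8195 m/s
q = v̄ × d × w = 0.8195 × 1.36 × 3.70 = 4.124 m³/s

4.12 m³/s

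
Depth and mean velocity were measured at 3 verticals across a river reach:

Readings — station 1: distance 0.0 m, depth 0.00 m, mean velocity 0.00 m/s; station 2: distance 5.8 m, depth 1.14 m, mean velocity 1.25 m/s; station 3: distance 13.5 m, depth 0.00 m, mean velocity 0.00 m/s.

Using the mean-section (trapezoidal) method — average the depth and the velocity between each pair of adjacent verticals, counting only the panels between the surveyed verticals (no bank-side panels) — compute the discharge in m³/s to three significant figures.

Panel 1-2: Δb = 5.8 m, d̄ = (0.00+1.14)/2 = 0.57, v̄ = (0.00+1.25)/2 = 0.625 → q = 5.8×0.57×0.625 = 2.066 m³/s
Panel 2-3: Δb = 7.7 m, d̄ = (1.14+0.00)/2 = 0.57, v̄ = (1.25+0.00)/2 = 0.625 → q = 7.7×0.57×0.625 = 2.743 m³/s
Q = Σ q = 4.809 m³/s

4.81 m³/s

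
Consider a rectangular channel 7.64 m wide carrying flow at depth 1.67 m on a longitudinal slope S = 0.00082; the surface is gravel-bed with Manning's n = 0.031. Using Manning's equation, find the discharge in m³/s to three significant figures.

13.0 m³/s

A = b·y = 7.64 × 1.67 = 12.76 m²
P = b + 2y = 7.64 + 2×1.67 = 10.98 m
R = A/P = 12.76/10.98 = 1.162 m
Q = (1/n)·A·R^(2/3)·S^(1/2) = (1/0.031) × 12.76 × 1.162^(2/3) × 0.00082^(1/2) = 13.03 m³/s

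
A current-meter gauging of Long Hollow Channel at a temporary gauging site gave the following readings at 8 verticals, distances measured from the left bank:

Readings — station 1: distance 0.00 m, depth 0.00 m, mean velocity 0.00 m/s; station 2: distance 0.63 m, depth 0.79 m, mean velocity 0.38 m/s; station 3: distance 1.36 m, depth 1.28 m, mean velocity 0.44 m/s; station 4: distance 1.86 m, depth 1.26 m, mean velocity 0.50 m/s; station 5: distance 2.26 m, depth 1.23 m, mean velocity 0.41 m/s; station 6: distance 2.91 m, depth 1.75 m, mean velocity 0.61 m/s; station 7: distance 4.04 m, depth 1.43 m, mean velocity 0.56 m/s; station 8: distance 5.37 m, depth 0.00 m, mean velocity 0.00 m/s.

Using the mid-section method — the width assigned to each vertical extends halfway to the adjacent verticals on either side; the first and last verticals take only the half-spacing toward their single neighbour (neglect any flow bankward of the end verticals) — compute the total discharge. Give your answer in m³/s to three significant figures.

3.03 m³/s

w_2 = (1.36 − 0.00)/2 = 0.68 m; q_2 = 0.38 × 0.79 × 0.68 = 0.2041 m³/s
w_3 = (1.86 − 0.63)/2 = 0.615 m; q_3 = 0.44 × 1.28 × 0.615 = 0.3464 m³/s
w_4 = (2.26 − 1.36)/2 = 0.45 m; q_4 = 0.50 × 1.26 × 0.45 = 0.2835 m³/s
w_5 = (2.91 − 1.86)/2 = 0.525 m; q_5 = 0.41 × 1.23 × 0.525 = 0.2648 m³/s
w_6 = (4.04 − 2.26)/2 = 0.89 m; q_6 = 0.61 × 1.75 × 0.89 = 0.9501 m³/s
w_7 = (5.37 − 2.91)/2 = 1.23 m; q_7 = 0.56 × 1.43 × 1.23 = 0.9850 m³/s
Stations 1, 8 contribute zero (depth or velocity is 0).
Q = Σ qᵢ = 3.034 m³/s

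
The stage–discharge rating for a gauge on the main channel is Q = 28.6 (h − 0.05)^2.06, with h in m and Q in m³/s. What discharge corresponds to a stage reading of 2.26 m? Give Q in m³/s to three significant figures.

Q = 28.6 × (2.26 − 0.05)^2.06 = 28.6 × 2.21^2.06 = 146.5 m³/s

146 m³/s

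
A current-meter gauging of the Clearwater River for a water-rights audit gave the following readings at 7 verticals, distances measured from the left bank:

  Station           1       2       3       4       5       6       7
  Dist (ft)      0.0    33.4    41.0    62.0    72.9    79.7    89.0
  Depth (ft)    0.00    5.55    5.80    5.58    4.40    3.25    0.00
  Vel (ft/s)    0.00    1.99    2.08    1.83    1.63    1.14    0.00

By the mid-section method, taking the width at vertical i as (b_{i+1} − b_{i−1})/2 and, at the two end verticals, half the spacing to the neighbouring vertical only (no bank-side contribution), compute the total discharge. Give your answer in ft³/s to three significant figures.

w_2 = (41.0 − 0.0)/2 = 20.5 ft; q_2 = 1.99 × 5.55 × 20.5 = 226.4 ft³/s
w_3 = (62.0 − 33.4)/2 = 14.3 ft; q_3 = 2.08 × 5.80 × 14.3 = 172.5 ft³/s
w_4 = (72.9 − 41.0)/2 = 15.95 ft; q_4 = 1.83 × 5.58 × 15.95 = 162.9 ft³/s
w_5 = (79.7 − 62.0)/2 = 8.85 ft; q_5 = 1.63 × 4.40 × 8.85 = 63.47 ft³/s
w_6 = (89.0 − 72.9)/2 = 8.05 ft; q_6 = 1.14 × 3.25 × 8.05 = 29.83 ft³/s
Stations 1, 7 contribute zero (depth or velocity is 0).
Q = Σ qᵢ = 655.1 ft³/s

655 ft³/s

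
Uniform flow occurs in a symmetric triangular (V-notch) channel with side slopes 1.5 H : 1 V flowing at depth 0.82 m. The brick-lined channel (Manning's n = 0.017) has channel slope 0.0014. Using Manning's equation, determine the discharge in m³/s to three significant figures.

1.08 m³/s

A = z·y² = 1.5×0.82² = 1.009 m²
P = 2y√(1+z²) = 2×0.82×√(1+1.5²) = 2.957 m
R = A/P = 1.009/2.957 = 0.3411 m
Q = (1/n)·A·R^(2/3)·S^(1/2) = (1/0.017) × 1.009 × 0.3411^(2/3) × 0.0014^(1/2) = 1.084 m³/s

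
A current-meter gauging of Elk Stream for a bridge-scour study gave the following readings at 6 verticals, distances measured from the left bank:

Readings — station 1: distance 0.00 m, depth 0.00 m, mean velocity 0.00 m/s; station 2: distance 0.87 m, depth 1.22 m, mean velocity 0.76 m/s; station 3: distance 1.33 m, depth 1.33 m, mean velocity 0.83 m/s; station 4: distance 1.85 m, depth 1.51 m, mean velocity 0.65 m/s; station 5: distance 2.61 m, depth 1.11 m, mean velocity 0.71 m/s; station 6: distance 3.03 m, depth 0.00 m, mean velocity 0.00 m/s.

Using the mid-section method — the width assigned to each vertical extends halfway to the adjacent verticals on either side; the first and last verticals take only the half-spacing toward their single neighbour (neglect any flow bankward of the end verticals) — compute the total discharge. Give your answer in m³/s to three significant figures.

2.25 m³/s

w_2 = (1.33 − 0.00)/2 = 0.665 m; q_2 = 0.76 × 1.22 × 0.665 = 0.6166 m³/s
w_3 = (1.85 − 0.87)/2 = 0.49 m; q_3 = 0.83 × 1.33 × 0.49 = 0.5409 m³/s
w_4 = (2.61 − 1.33)/2 = 0.64 m; q_4 = 0.65 × 1.51 × 0.64 = 0.6282 m³/s
w_5 = (3.03 − 1.85)/2 = 0.59 m; q_5 = 0.71 × 1.11 × 0.59 = 0.4650 m³/s
Stations 1, 6 contribute zero (depth or velocity is 0).
Q = Σ qᵢ = 2.251 m³/s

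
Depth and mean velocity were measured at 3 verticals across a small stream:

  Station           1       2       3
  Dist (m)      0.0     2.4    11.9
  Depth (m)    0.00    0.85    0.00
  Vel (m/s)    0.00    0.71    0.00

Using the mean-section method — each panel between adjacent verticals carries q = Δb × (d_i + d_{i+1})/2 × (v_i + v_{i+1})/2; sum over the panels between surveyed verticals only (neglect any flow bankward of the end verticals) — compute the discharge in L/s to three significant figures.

1800 L/s

Panel 1-2: Δb = 2.4 m, d̄ = (0.00+0.85)/2 = 0.425, v̄ = (0.00+0.71)/2 = 0.355 → q = 2.4×0.425×0.355 = 0.3621 m³/s
Panel 2-3: Δb = 9.5 m, d̄ = (0.85+0.00)/2 = 0.425, v̄ = (0.71+0.00)/2 = 0.355 → q = 9.5×0.425×0.355 = 1.433 m³/s
Q = Σ q = 1.795 m³/s
= 1.795 × 1000 = 1795 L/s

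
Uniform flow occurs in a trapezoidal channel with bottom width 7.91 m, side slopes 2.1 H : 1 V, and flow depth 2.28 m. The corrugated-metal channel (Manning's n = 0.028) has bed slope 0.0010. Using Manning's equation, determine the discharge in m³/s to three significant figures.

44.0 m³/s

A = (b + z·y)·y = (7.91 + 2.1×2.28)×2.28 = 28.95 m²
P = b + 2y√(1+z²) = 7.91 + 2×2.28×√(1+2.1²) = 18.52 m
R = A/P = 28.95/18.52 = 1.564 m
Q = (1/n)·A·R^(2/3)·S^(1/2) = (1/0.028) × 28.95 × 1.564^(2/3) × 0.0010^(1/2) = 44.05 m³/s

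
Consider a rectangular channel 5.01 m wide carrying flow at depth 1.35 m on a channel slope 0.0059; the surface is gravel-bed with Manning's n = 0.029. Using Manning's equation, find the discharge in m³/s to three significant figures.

16.4 m³/s

A = b·y = 5.01 × 1.35 = 6.764 m²
P = b + 2y = 5.01 + 2×1.35 = 7.710 m
R = A/P = 6.764/7.710 = 0.8772 m
Q = (1/n)·A·R^(2/3)·S^(1/2) = (1/0.029) × 6.764 × 0.8772^(2/3) × 0.0059^(1/2) = 16.42 m³/s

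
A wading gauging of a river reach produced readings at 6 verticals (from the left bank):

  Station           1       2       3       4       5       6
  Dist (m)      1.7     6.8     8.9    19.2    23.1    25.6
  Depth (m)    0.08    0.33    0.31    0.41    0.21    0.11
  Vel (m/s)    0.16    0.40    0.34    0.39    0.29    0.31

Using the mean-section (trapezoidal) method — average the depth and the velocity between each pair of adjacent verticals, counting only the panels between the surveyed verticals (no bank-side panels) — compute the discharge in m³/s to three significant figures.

2.43 m³/s

Panel 1-2: Δb = 5.1 m, d̄ = (0.08+0.33)/2 = 0.205, v̄ = (0.16+0.40)/2 = 0.28 → q = 5.1×0.205×0.28 = 0.2927 m³/s
Panel 2-3: Δb = 2.1 m, d̄ = (0.33+0.31)/2 = 0.32, v̄ = (0.40+0.34)/2 = 0.37 → q = 2.1×0.32×0.37 = 0.2486 m³/s
Panel 3-4: Δb = 10.3 m, d̄ = (0.31+0.41)/2 = 0.36, v̄ = (0.34+0.39)/2 = 0.365 → q = 10.3×0.36×0.365 = 1.353 m³/s
Panel 4-5: Δb = 3.9 m, d̄ = (0.41+0.21)/2 = 0.31, v̄ = (0.39+0.29)/2 = 0.34 → q = 3.9×0.31×0.34 = 0.4111 m³/s
Panel 5-6: Δb = 2.5 m, d̄ = (0.21+0.11)/2 = 0.16, v̄ = (0.29+0.31)/2 = 0.3 → q = 2.5×0.16×0.3 = 0.1200 m³/s
Q = Σ q = 2.426 m³/s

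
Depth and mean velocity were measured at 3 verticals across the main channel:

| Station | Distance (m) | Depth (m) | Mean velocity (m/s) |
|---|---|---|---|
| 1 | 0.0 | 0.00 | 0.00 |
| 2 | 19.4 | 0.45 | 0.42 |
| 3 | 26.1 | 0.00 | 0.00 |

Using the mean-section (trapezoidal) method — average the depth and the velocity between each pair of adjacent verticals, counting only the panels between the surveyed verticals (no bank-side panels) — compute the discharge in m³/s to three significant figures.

1.23 m³/s

Panel 1-2: Δb = 19.4 m, d̄ = (0.00+0.45)/2 = 0.225, v̄ = (0.00+0.42)/2 = 0.21 → q = 19.4×0.225×0.21 = 0.9167 m³/s
Panel 2-3: Δb = 6.7 m, d̄ = (0.45+0.00)/2 = 0.225, v̄ = (0.42+0.00)/2 = 0.21 → q = 6.7×0.225×0.21 = 0.3166 m³/s
Q = Σ q = 1.233 m³/s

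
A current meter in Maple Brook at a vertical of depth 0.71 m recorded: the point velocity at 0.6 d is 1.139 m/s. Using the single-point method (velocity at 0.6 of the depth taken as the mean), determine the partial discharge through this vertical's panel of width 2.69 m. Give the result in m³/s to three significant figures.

2.18 m³/s

v̄ = v₀.₆ = 1.139 m/s
q = v̄ × d × w = 1.139 × 0.71 × 2.69 = 2.175 m³/s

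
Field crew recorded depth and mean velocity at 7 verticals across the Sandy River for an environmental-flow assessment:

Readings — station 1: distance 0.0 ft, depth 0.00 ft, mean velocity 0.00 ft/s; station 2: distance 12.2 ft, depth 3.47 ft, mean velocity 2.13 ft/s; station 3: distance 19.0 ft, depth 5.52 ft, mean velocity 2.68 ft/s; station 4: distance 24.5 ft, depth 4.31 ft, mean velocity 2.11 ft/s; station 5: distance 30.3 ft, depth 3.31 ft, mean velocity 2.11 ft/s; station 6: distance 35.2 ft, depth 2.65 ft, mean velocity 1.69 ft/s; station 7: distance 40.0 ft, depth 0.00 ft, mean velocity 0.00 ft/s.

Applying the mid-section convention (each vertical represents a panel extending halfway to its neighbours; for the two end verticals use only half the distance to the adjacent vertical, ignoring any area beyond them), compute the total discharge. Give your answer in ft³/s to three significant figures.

w_2 = (19.0 − 0.0)/2 = 9.5 ft; q_2 = 2.13 × 3.47 × 9.5 = 70.22 ft³/s
w_3 = (24.5 − 12.2)/2 = 6.15 ft; q_3 = 2.68 × 5.52 × 6.15 = 90.98 ft³/s
w_4 = (30.3 − 19.0)/2 = 5.65 ft; q_4 = 2.11 × 4.31 × 5.65 = 51.38 ft³/s
w_5 = (35.2 − 24.5)/2 = 5.35 ft; q_5 = 2.11 × 3.31 × 5.35 = 37.36 ft³/s
w_6 = (40.0 − 30.3)/2 = 4.85 ft; q_6 = 1.69 × 2.65 × 4.85 = 21.72 ft³/s
Stations 1, 7 contribute zero (depth or velocity is 0).
Q = Σ qᵢ = 271.7 ft³/s

272 ft³/s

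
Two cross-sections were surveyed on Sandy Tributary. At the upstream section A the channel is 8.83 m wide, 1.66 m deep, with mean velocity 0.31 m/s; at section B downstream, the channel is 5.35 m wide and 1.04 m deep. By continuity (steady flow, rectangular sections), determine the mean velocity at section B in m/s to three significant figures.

Q = A₁V₁ = (8.83×1.66) × 0.31 = 4.544 m³/s
A₂ = 5.35 × 1.04 = 5.564 m²
V₂ = Q/A₂ = 4.544/5.564 = 0.8167 m/s

0.817 m/s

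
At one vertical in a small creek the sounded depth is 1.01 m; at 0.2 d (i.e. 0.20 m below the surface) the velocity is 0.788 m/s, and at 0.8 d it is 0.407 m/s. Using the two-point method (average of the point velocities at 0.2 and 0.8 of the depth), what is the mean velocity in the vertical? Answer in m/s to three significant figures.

0.598 m/s

v̄ = (0.788 + 0.407) / 2 = 0.5975 m/s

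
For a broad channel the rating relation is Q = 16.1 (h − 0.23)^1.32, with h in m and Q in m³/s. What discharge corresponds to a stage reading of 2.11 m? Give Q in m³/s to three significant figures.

Q = 16.1 × (2.11 − 0.23)^1.32 = 16.1 × 1.88^1.32 = 37.04 m³/s

37.0 m³/s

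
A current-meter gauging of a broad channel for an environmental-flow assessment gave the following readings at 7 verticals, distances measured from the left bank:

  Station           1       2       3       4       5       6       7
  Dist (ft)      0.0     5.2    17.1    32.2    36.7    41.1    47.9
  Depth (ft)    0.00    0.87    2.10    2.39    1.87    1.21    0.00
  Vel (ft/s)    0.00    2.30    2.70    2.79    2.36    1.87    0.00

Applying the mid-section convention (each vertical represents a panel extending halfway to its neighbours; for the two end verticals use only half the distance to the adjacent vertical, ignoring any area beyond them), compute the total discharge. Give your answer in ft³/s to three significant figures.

w_2 = (17.1 − 0.0)/2 = 8.55 ft; q_2 = 2.30 × 0.87 × 8.55 = 17.11 ft³/s
w_3 = (32.2 − 5.2)/2 = 13.5 ft; q_3 = 2.70 × 2.10 × 13.5 = 76.55 ft³/s
w_4 = (36.7 − 17.1)/2 = 9.8 ft; q_4 = 2.79 × 2.39 × 9.8 = 65.35 ft³/s
w_5 = (41.1 − 32.2)/2 = 4.45 ft; q_5 = 2.36 × 1.87 × 4.45 = 19.64 ft³/s
w_6 = (47.9 − 36.7)/2 = 5.6 ft; q_6 = 1.87 × 1.21 × 5.6 = 12.67 ft³/s
Stations 1, 7 contribute zero (depth or velocity is 0).
Q = Σ qᵢ = 191.3 ft³/s

191 ft³/s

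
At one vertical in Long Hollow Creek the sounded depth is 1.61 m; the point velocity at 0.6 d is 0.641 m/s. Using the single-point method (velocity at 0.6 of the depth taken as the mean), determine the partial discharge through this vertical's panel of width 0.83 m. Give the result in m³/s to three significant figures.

v̄ = v₀.₆ = 0.641 m/s
q = v̄ × d × w = 0.6410 × 1.61 × 0.83 = 0.8566 m³/s

0.857 m³/s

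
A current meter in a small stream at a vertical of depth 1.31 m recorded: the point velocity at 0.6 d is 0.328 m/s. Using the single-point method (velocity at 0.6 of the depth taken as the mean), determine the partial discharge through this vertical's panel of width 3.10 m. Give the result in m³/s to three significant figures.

v̄ = v₀.₆ = 0.328 m/s
q = v̄ × d × w = 0.3280 × 1.31 × 3.10 = 1.332 m³/s

1.33 m³/s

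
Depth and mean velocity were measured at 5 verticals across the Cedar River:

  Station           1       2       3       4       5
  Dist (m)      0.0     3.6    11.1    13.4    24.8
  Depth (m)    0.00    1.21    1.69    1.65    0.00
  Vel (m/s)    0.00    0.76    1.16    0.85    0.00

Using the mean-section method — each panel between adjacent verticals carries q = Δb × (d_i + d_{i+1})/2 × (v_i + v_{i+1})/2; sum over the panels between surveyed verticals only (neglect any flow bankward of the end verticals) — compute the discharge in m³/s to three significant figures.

Panel 1-2: Δb = 3.6 m, d̄ = (0.00+1.21)/2 = 0.605, v̄ = (0.00+0.76)/2 = 0.38 → q = 3.6×0.605×0.38 = 0.8276 m³/s
Panel 2-3: Δb = 7.5 m, d̄ = (1.21+1.69)/2 = 1.45, v̄ = (0.76+1.16)/2 = 0.96 → q = 7.5×1.45×0.96 = 10.44 m³/s
Panel 3-4: Δb = 2.3 m, d̄ = (1.69+1.65)/2 = 1.67, v̄ = (1.16+0.85)/2 = 1.005 → q = 2.3×1.67×1.005 = 3.860 m³/s
Panel 4-5: Δb = 11.4 m, d̄ = (1.65+0.00)/2 = 0.825, v̄ = (0.85+0.00)/2 = 0.425 → q = 11.4×0.825×0.425 = 3.997 m³/s
Q = Σ q = 19.12 m³/s

19.1 m³/s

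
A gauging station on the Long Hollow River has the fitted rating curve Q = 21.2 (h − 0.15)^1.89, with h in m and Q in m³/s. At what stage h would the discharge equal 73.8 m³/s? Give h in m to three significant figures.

h − h₀ = (Q/C)^(1/b) = (73.8/21.2)^(1/1.89) = 1.935 m
h = 0.15 + 1.935 = 2.085 m

2.08 m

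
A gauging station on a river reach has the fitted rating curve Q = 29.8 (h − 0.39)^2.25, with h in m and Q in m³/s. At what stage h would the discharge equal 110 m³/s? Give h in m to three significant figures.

2.18 m

h − h₀ = (Q/C)^(1/b) = (110/29.8)^(1/2.25) = 1.787 m
h = 0.39 + 1.787 = 2.177 m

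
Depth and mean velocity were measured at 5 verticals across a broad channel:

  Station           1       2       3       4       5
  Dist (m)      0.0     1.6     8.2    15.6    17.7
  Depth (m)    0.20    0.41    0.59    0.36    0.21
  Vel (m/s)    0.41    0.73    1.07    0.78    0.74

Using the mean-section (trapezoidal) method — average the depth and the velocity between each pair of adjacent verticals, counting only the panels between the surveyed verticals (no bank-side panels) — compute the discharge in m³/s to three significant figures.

Panel 1-2: Δb = 1.6 m, d̄ = (0.20+0.41)/2 = 0.305, v̄ = (0.41+0.73)/2 = 0.57 → q = 1.6×0.305×0.57 = 0.2782 m³/s
Panel 2-3: Δb = 6.6 m, d̄ = (0.41+0.59)/2 = 0.5, v̄ = (0.73+1.07)/2 = 0.9 → q = 6.6×0.5×0.9 = 2.970 m³/s
Panel 3-4: Δb = 7.4 m, d̄ = (0.59+0.36)/2 = 0.475, v̄ = (1.07+0.78)/2 = 0.925 → q = 7.4×0.475×0.925 = 3.251 m³/s
Panel 4-5: Δb = 2.1 m, d̄ = (0.36+0.21)/2 = 0.285, v̄ = (0.78+0.74)/2 = 0.76 → q = 2.1×0.285×0.76 = 0.4549 m³/s
Q = Σ q = 6.954 m³/s

6.95 m³/s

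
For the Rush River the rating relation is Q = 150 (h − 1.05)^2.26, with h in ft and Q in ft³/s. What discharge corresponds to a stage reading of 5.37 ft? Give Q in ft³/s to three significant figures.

4100 ft³/s

Q = 150 × (5.37 − 1.05)^2.26 = 150 × 4.32^2.26 = 4095 ft³/s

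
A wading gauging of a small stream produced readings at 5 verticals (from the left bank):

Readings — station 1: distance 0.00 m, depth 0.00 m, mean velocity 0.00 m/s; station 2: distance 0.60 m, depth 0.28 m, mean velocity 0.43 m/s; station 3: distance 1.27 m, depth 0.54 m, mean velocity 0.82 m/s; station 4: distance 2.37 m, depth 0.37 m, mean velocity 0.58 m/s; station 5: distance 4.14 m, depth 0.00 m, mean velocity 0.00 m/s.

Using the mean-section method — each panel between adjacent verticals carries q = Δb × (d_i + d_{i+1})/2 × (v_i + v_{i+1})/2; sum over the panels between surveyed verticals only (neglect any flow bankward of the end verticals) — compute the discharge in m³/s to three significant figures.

0.635 m³/s

Panel 1-2: Δb = 0.6 m, d̄ = (0.00+0.28)/2 = 0.14, v̄ = (0.00+0.43)/2 = 0.215 → q = 0.6×0.14×0.215 = 0.01806 m³/s
Panel 2-3: Δb = 0.67 m, d̄ = (0.28+0.54)/2 = 0.41, v̄ = (0.43+0.82)/2 = 0.625 → q = 0.67×0.41×0.625 = 0.1717 m³/s
Panel 3-4: Δb = 1.1 m, d̄ = (0.54+0.37)/2 = 0.455, v̄ = (0.82+0.58)/2 = 0.7 → q = 1.1×0.455×0.7 = 0.3504 m³/s
Panel 4-5: Δb = 1.77 m, d̄ = (0.37+0.00)/2 = 0.185, v̄ = (0.58+0.00)/2 = 0.29 → q = 1.77×0.185×0.29 = 0.09496 m³/s
Q = Σ q = 0.6351 m³/s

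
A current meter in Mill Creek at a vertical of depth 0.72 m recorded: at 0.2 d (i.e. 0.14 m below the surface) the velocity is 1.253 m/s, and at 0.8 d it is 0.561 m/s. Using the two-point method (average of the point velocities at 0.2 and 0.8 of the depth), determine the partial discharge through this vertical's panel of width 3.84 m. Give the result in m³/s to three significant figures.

v̄ = (1.253 + 0.561) / 2 = 0.9070 m/s
q = v̄ × d × w = 0.9070 × 0.72 × 3.84 = 2.508 m³/s

2.51 m³/s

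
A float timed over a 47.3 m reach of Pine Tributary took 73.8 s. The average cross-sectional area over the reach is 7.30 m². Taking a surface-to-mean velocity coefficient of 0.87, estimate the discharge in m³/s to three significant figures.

v_surface = L / t̄ = 47.3 / 73.8 = 0.6409 m/s
v_mean = 0.87 × 0.6409 = 0.5576 m/s
Q = A × v_mean = 7.30 × 0.5576 = 4.070 m³/s

4.07 m³/s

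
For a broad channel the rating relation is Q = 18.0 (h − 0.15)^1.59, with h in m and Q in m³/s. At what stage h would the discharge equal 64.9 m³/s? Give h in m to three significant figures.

h − h₀ = (Q/C)^(1/b) = (64.9/18.0)^(1/1.59) = 2.240 m
h = 0.15 + 2.240 = 2.390 m

2.39 m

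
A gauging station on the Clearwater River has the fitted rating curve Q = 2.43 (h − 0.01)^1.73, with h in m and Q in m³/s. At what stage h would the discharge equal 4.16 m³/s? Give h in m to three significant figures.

1.37 m

h − h₀ = (Q/C)^(1/b) = (4.16/2.43)^(1/1.73) = 1.364 m
h = 0.01 + 1.364 = 1.374 m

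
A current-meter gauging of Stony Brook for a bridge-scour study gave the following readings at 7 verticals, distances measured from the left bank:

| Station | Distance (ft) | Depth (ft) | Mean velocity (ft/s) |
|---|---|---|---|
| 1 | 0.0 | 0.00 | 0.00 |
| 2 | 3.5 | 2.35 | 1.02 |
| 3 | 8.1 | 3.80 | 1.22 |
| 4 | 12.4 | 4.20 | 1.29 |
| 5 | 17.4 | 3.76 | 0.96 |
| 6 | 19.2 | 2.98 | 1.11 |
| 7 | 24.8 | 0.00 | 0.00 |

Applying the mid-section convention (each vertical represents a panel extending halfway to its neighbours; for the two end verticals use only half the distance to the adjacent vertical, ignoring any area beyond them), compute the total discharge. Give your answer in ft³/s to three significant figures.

w_2 = (8.1 − 0.0)/2 = 4.05 ft; q_2 = 1.02 × 2.35 × 4.05 = 9.708 ft³/s
w_3 = (12.4 − 3.5)/2 = 4.45 ft; q_3 = 1.22 × 3.80 × 4.45 = 20.63 ft³/s
w_4 = (17.4 − 8.1)/2 = 4.65 ft; q_4 = 1.29 × 4.20 × 4.65 = 25.19 ft³/s
w_5 = (19.2 − 12.4)/2 = 3.4 ft; q_5 = 0.96 × 3.76 × 3.4 = 12.27 ft³/s
w_6 = (24.8 − 17.4)/2 = 3.7 ft; q_6 = 1.11 × 2.98 × 3.7 = 12.24 ft³/s
Stations 1, 7 contribute zero (depth or velocity is 0).
Q = Σ qᵢ = 80.04 ft³/s

80.0 ft³/s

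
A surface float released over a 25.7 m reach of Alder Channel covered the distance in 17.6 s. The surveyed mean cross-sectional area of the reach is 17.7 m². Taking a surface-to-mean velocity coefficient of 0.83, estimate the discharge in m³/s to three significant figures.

21.5 m³/s

v_surface = L / t̄ = 25.7 / 17.6 = 1.460 m/s
v_mean = 0.83 × 1.460 = 1.212 m/s
Q = A × v_mean = 17.7 × 1.212 = 21.45 m³/s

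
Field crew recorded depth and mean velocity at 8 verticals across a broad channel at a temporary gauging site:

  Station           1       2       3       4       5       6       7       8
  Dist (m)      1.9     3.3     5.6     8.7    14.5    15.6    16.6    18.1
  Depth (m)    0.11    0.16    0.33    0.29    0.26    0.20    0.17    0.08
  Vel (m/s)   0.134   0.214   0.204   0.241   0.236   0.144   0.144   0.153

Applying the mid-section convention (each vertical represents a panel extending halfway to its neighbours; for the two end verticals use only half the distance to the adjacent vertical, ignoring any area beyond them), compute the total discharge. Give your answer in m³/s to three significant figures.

0.848 m³/s

w_1 = (3.3 − 1.9)/2 = 0.7 m; q_1 = 0.134 × 0.11 × 0.7 = 0.01032 m³/s
w_2 = (5.6 − 1.9)/2 = 1.85 m; q_2 = 0.214 × 0.16 × 1.85 = 0.06334 m³/s
w_3 = (8.7 − 3.3)/2 = 2.7 m; q_3 = 0.204 × 0.33 × 2.7 = 0.1818 m³/s
w_4 = (14.5 − 5.6)/2 = 4.45 m; q_4 = 0.241 × 0.29 × 4.45 = 0.3110 m³/s
w_5 = (15.6 − 8.7)/2 = 3.45 m; q_5 = 0.236 × 0.26 × 3.45 = 0.2117 m³/s
w_6 = (16.6 − 14.5)/2 = 1.05 m; q_6 = 0.144 × 0.20 × 1.05 = 0.03024 m³/s
w_7 = (18.1 − 15.6)/2 = 1.25 m; q_7 = 0.144 × 0.17 × 1.25 = 0.03060 m³/s
w_8 = (18.1 − 16.6)/2 = 0.75 m; q_8 = 0.153 × 0.08 × 0.75 = 0.009180 m³/s
Q = Σ qᵢ = 0.8481 m³/s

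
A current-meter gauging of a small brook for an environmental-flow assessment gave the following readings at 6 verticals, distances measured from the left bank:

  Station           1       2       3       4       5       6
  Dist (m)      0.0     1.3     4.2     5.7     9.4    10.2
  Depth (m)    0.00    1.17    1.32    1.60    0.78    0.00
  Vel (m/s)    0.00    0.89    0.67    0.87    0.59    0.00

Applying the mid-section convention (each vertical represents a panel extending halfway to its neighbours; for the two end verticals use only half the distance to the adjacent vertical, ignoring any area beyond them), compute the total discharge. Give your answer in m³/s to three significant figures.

8.79 m³/s

w_2 = (4.2 − 0.0)/2 = 2.1 m; q_2 = 0.89 × 1.17 × 2.1 = 2.187 m³/s
w_3 = (5.7 − 1.3)/2 = 2.2 m; q_3 = 0.67 × 1.32 × 2.2 = 1.946 m³/s
w_4 = (9.4 − 4.2)/2 = 2.6 m; q_4 = 0.87 × 1.60 × 2.6 = 3.619 m³/s
w_5 = (10.2 − 5.7)/2 = 2.25 m; q_5 = 0.59 × 0.78 × 2.25 = 1.035 m³/s
Stations 1, 6 contribute zero (depth or velocity is 0).
Q = Σ qᵢ = 8.787 m³/s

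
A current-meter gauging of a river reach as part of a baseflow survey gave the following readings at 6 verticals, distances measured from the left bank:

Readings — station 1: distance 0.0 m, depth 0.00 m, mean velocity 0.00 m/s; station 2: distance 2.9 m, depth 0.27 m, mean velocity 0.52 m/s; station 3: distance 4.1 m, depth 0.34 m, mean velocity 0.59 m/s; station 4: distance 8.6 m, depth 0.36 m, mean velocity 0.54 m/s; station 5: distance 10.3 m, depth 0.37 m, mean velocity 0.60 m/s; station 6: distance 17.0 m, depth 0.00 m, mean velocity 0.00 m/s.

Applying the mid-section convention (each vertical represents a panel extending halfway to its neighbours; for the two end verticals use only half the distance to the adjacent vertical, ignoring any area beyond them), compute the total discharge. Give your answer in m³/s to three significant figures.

2.39 m³/s

w_2 = (4.1 − 0.0)/2 = 2.05 m; q_2 = 0.52 × 0.27 × 2.05 = 0.2878 m³/s
w_3 = (8.6 − 2.9)/2 = 2.85 m; q_3 = 0.59 × 0.34 × 2.85 = 0.5717 m³/s
w_4 = (10.3 − 4.1)/2 = 3.1 m; q_4 = 0.54 × 0.36 × 3.1 = 0.6026 m³/s
w_5 = (17.0 − 8.6)/2 = 4.2 m; q_5 = 0.60 × 0.37 × 4.2 = 0.9324 m³/s
Stations 1, 6 contribute zero (depth or velocity is 0).
Q = Σ qᵢ = 2.395 m³/s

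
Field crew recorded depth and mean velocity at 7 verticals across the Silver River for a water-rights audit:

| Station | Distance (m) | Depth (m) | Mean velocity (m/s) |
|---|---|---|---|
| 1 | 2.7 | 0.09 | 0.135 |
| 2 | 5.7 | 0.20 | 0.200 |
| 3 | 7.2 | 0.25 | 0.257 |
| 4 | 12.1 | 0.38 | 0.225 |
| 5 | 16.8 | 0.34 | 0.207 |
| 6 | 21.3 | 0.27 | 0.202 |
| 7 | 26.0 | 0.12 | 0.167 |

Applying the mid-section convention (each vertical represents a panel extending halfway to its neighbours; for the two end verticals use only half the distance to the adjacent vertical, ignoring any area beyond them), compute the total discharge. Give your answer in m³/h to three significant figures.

w_1 = (5.7 − 2.7)/2 = 1.5 m; q_1 = 0.135 × 0.09 × 1.5 = 0.01823 m³/s
w_2 = (7.2 − 2.7)/2 = 2.25 m; q_2 = 0.200 × 0.20 × 2.25 = 0.09000 m³/s
w_3 = (12.1 − 5.7)/2 = 3.2 m; q_3 = 0.257 × 0.25 × 3.2 = 0.2056 m³/s
w_4 = (16.8 − 7.2)/2 = 4.8 m; q_4 = 0.225 × 0.38 × 4.8 = 0.4104 m³/s
w_5 = (21.3 − 12.1)/2 = 4.6 m; q_5 = 0.207 × 0.34 × 4.6 = 0.3237 m³/s
w_6 = (26.0 − 16.8)/2 = 4.6 m; q_6 = 0.202 × 0.27 × 4.6 = 0.2509 m³/s
w_7 = (26.0 − 21.3)/2 = 2.35 m; q_7 = 0.167 × 0.12 × 2.35 = 0.04709 m³/s
Q = Σ qᵢ = 1.346 m³/s
= 1.346 × 3600 = 4845 m³/h

4850 m³/h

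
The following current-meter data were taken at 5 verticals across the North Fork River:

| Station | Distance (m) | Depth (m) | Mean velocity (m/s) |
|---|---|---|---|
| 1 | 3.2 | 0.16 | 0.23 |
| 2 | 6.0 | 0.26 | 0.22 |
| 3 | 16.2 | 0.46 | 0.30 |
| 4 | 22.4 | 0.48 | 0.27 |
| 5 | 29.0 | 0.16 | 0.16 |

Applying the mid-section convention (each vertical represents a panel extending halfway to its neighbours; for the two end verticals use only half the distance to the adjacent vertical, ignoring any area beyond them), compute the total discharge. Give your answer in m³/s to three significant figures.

w_1 = (6.0 − 3.2)/2 = 1.4 m; q_1 = 0.23 × 0.16 × 1.4 = 0.05152 m³/s
w_2 = (16.2 − 3.2)/2 = 6.5 m; q_2 = 0.22 × 0.26 × 6.5 = 0.3718 m³/s
w_3 = (22.4 − 6.0)/2 = 8.2 m; q_3 = 0.30 × 0.46 × 8.2 = 1.132 m³/s
w_4 = (29.0 − 16.2)/2 = 6.4 m; q_4 = 0.27 × 0.48 × 6.4 = 0.8294 m³/s
w_5 = (29.0 − 22.4)/2 = 3.3 m; q_5 = 0.16 × 0.16 × 3.3 = 0.08448 m³/s
Q = Σ qᵢ = 2.469 m³/s

2.47 m³/s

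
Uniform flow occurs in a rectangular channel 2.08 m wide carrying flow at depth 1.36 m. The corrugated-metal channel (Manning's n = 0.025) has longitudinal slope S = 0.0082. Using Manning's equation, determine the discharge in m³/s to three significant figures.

A = b·y = 2.08 × 1.36 = 2.829 m²
P = b + 2y = 2.08 + 2×1.36 = 4.800 m
R = A/P = 2.829/4.800 = 0.5893 m
Q = (1/n)·A·R^(2/3)·S^(1/2) = (1/0.025) × 2.829 × 0.5893^(2/3) × 0.0082^(1/2) = 7.202 m³/s

7.20 m³/s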